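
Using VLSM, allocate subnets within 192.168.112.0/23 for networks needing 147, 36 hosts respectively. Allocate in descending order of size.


147 hosts -> /24 (254 usable): 192.168.112.0/24
36 hosts -> /26 (62 usable): 192.168.113.0/26
Allocation: 192.168.112.0/24 (147 hosts, 254 usable); 192.168.113.0/26 (36 hosts, 62 usable)


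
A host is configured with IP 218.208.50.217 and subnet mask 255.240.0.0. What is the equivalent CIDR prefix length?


Binary: 11111111.11110000.00000000.00000000
Count leading 1s
Prefix: /12


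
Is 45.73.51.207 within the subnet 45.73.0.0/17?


Subnet network: 45.73.0.0
Test IP AND mask: 45.73.0.0
Yes, 45.73.51.207 is in 45.73.0.0/17


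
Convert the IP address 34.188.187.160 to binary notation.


34 = 00100010
188 = 10111100
187 = 10111011
160 = 10100000
Binary: 00100010.10111100.10111011.10100000


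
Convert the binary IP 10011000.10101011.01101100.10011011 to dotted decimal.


10011000 = 152
10101011 = 171
01101100 = 108
10011011 = 155
IP: 152.171.108.155


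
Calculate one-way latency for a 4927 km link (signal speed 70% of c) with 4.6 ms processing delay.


Speed = 0.7 * 3e5 km/s = 210000 km/s
Propagation delay = 4927 / 210000 = 0.0235 s = 23.4619 ms
Processing delay = 4.6 ms
Total one-way latency = 28.0619 ms


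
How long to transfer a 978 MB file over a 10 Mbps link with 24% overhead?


Effective throughput = 10 * (1 - 24/100) = 7.6 Mbps
File size in Mb = 978 * 8 = 7824 Mb
Time = 7824 / 7.6
Time = 1029.4737 seconds


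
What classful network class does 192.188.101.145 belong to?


First octet: 192
Binary: 11000000
110xxxxx -> Class C (192-223)
Class C, default mask 255.255.255.0 (/24)


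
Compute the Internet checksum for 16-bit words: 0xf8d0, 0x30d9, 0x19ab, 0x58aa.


Sum all words (with carry folding):
+ 0xf8d0 = 0xf8d0
+ 0x30d9 = 0x29aa
+ 0x19ab = 0x4355
+ 0x58aa = 0x9bff
One's complement: ~0x9bff
Checksum = 0x6400


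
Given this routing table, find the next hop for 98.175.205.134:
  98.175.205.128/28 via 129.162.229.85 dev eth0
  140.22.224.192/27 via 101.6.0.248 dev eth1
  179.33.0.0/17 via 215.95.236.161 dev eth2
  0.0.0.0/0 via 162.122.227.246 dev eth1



Longest prefix match for 98.175.205.134:
  /28 98.175.205.128: MATCH
  /27 140.22.224.192: no
  /17 179.33.0.0: no
  /0 0.0.0.0: MATCH
Selected: next-hop 129.162.229.85 via eth0 (matched /28)


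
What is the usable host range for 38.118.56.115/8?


Network: 38.0.0.0
Broadcast: 38.255.255.255
First usable = network + 1
Last usable = broadcast - 1
Range: 38.0.0.1 to 38.255.255.254


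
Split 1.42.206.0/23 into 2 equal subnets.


New prefix = 23 + 1 = 24
Each subnet has 256 addresses
  1.42.206.0/24
  1.42.207.0/24
Subnets: 1.42.206.0/24, 1.42.207.0/24


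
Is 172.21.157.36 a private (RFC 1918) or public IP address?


RFC 1918 private ranges:
  10.0.0.0/8 (10.0.0.0 - 10.255.255.255)
  172.16.0.0/12 (172.16.0.0 - 172.31.255.255)
  192.168.0.0/16 (192.168.0.0 - 192.168.255.255)
Private (in 172.16.0.0/12)


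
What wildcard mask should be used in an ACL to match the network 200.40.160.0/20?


Subnet mask: 255.255.240.0
Wildcard = 255.255.255.255 - subnet mask
255 - 255 = 0
255 - 255 = 0
255 - 240 = 15
255 - 0 = 255
Wildcard: 0.0.15.255


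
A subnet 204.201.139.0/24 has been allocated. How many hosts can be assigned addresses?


Host bits = 32 - 24 = 8
Total addresses = 2^8 = 256
Usable = total - 2 (network and broadcast)
Usable hosts: 254


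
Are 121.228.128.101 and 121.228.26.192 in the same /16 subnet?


Mask: 255.255.0.0
121.228.128.101 AND mask = 121.228.0.0
121.228.26.192 AND mask = 121.228.0.0
Yes, same subnet (121.228.0.0)


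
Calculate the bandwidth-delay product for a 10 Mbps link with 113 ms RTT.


BDP = bandwidth * RTT
= 10 Mbps * 113 ms
= 10 * 1e6 * 113 / 1000 bits
= 1130000 bits
= 141250 bytes
= 137.9395 KB
BDP = 1130000 bits (141250 bytes)


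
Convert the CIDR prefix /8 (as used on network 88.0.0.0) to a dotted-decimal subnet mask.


/8 means 8 network bits, 24 host bits
Binary: 11111111000000000000000000000000
Mask: 255.0.0.0


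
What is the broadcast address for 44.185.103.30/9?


Network: 44.128.0.0/9
Host bits = 23
Set all host bits to 1:
Broadcast: 44.255.255.255


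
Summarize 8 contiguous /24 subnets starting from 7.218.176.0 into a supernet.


Original prefix: /24
Number of subnets: 8 = 2^3
New prefix = 24 - 3 = 21
Supernet: 7.218.176.0/21


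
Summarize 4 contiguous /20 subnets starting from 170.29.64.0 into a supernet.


Original prefix: /20
Number of subnets: 4 = 2^2
New prefix = 20 - 2 = 18
Supernet: 170.29.64.0/18


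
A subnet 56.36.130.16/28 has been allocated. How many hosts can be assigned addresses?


Host bits = 32 - 28 = 4
Total addresses = 2^4 = 16
Usable = total - 2 (network and broadcast)
Usable hosts: 14


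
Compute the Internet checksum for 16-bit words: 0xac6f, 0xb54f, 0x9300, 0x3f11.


Sum all words (with carry folding):
+ 0xac6f = 0xac6f
+ 0xb54f = 0x61bf
+ 0x9300 = 0xf4bf
+ 0x3f11 = 0x33d1
One's complement: ~0x33d1
Checksum = 0xcc2e


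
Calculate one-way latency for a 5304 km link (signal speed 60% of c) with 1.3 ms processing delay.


Speed = 0.6 * 3e5 km/s = 180000 km/s
Propagation delay = 5304 / 180000 = 0.0295 s = 29.4667 ms
Processing delay = 1.3 ms
Total one-way latency = 30.7667 ms


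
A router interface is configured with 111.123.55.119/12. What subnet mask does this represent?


/12 means 12 network bits, 20 host bits
Binary: 11111111111100000000000000000000
Mask: 255.240.0.0


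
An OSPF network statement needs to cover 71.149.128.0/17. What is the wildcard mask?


Subnet mask: 255.255.128.0
Wildcard = 255.255.255.255 - subnet mask
255 - 255 = 0
255 - 255 = 0
255 - 128 = 127
255 - 0 = 255
Wildcard: 0.0.127.255


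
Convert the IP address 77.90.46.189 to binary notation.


77 = 01001101
90 = 01011010
46 = 00101110
189 = 10111101
Binary: 01001101.01011010.00101110.10111101


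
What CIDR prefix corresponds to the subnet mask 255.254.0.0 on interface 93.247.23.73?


Binary: 11111111.11111110.00000000.00000000
Count leading 1s
Prefix: /15


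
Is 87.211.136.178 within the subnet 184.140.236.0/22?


Subnet network: 184.140.236.0
Test IP AND mask: 87.211.136.0
No, 87.211.136.178 is not in 184.140.236.0/22


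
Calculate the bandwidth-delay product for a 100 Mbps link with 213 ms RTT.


BDP = bandwidth * RTT
= 100 Mbps * 213 ms
= 100 * 1e6 * 213 / 1000 bits
= 21300000 bits
= 2662500 bytes
= 2600.0977 KB
BDP = 21300000 bits (2662500 bytes)


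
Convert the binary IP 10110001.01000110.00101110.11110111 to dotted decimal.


10110001 = 177
01000110 = 70
00101110 = 46
11110111 = 247
IP: 177.70.46.247


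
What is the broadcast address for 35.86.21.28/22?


Network: 35.86.20.0/22
Host bits = 10
Set all host bits to 1:
Broadcast: 35.86.23.255


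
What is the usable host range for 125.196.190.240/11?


Network: 125.192.0.0
Broadcast: 125.223.255.255
First usable = network + 1
Last usable = broadcast - 1
Range: 125.192.0.1 to 125.223.255.254


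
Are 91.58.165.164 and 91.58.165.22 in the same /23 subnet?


Mask: 255.255.254.0
91.58.165.164 AND mask = 91.58.164.0
91.58.165.22 AND mask = 91.58.164.0
Yes, same subnet (91.58.164.0)


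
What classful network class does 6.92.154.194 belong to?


First octet: 6
Binary: 00000110
0xxxxxxx -> Class A (1-126)
Class A, default mask 255.0.0.0 (/8)


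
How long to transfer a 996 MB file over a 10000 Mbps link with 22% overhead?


Effective throughput = 10000 * (1 - 22/100) = 7800 Mbps
File size in Mb = 996 * 8 = 7968 Mb
Time = 7968 / 7800
Time = 1.0215 seconds


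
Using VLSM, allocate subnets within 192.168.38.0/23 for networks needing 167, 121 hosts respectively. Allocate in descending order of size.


167 hosts -> /24 (254 usable): 192.168.38.0/24
121 hosts -> /25 (126 usable): 192.168.39.0/25
Allocation: 192.168.38.0/24 (167 hosts, 254 usable); 192.168.39.0/25 (121 hosts, 126 usable)


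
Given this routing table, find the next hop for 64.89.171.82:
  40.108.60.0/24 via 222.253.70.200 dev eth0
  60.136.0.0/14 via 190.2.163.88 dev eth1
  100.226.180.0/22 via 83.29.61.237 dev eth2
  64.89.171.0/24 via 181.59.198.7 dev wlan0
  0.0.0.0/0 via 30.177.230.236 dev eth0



Longest prefix match for 64.89.171.82:
  /24 40.108.60.0: no
  /14 60.136.0.0: no
  /22 100.226.180.0: no
  /24 64.89.171.0: MATCH
  /0 0.0.0.0: MATCH
Selected: next-hop 181.59.198.7 via wlan0 (matched /24)


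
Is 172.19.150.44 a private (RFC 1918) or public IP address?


RFC 1918 private ranges:
  10.0.0.0/8 (10.0.0.0 - 10.255.255.255)
  172.16.0.0/12 (172.16.0.0 - 172.31.255.255)
  192.168.0.0/16 (192.168.0.0 - 192.168.255.255)
Private (in 172.16.0.0/12)


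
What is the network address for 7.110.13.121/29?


IP:   00000111.01101110.00001101.01111001
Mask: 11111111.11111111.11111111.11111000
AND operation:
Net:  00000111.01101110.00001101.01111000
Network: 7.110.13.120/29


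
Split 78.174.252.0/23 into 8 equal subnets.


New prefix = 23 + 3 = 26
Each subnet has 64 addresses
  78.174.252.0/26
  78.174.252.64/26
  78.174.252.128/26
  78.174.252.192/26
  78.174.253.0/26
  78.174.253.64/26
  78.174.253.128/26
  78.174.253.192/26
Subnets: 78.174.252.0/26, 78.174.252.64/26, 78.174.252.128/26, 78.174.252.192/26, 78.174.253.0/26, 78.174.253.64/26, 78.174.253.128/26, 78.174.253.192/26


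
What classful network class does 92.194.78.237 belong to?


First octet: 92
Binary: 01011100
0xxxxxxx -> Class A (1-126)
Class A, default mask 255.0.0.0 (/8)


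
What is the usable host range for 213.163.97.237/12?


Network: 213.160.0.0
Broadcast: 213.175.255.255
First usable = network + 1
Last usable = broadcast - 1
Range: 213.160.0.1 to 213.175.255.254


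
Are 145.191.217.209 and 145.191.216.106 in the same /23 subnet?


Mask: 255.255.254.0
145.191.217.209 AND mask = 145.191.216.0
145.191.216.106 AND mask = 145.191.216.0
Yes, same subnet (145.191.216.0)


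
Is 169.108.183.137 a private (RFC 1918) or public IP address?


RFC 1918 private ranges:
  10.0.0.0/8 (10.0.0.0 - 10.255.255.255)
  172.16.0.0/12 (172.16.0.0 - 172.31.255.255)
  192.168.0.0/16 (192.168.0.0 - 192.168.255.255)
Public (not in any RFC 1918 range)


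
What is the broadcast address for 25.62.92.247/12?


Network: 25.48.0.0/12
Host bits = 20
Set all host bits to 1:
Broadcast: 25.63.255.255


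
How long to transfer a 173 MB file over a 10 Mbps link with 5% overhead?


Effective throughput = 10 * (1 - 5/100) = 9.5 Mbps
File size in Mb = 173 * 8 = 1384 Mb
Time = 1384 / 9.5
Time = 145.6842 seconds


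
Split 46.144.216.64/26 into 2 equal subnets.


New prefix = 26 + 1 = 27
Each subnet has 32 addresses
  46.144.216.64/27
  46.144.216.96/27
Subnets: 46.144.216.64/27, 46.144.216.96/27


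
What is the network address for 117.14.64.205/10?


IP:   01110101.00001110.01000000.11001101
Mask: 11111111.11000000.00000000.00000000
AND operation:
Net:  01110101.00000000.00000000.00000000
Network: 117.0.0.0/10


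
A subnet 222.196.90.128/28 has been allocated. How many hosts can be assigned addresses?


Host bits = 32 - 28 = 4
Total addresses = 2^4 = 16
Usable = total - 2 (network and broadcast)
Usable hosts: 14


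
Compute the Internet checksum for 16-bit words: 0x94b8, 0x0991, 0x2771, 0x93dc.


Sum all words (with carry folding):
+ 0x94b8 = 0x94b8
+ 0x0991 = 0x9e49
+ 0x2771 = 0xc5ba
+ 0x93dc = 0x5997
One's complement: ~0x5997
Checksum = 0xa668


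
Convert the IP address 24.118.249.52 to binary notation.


24 = 00011000
118 = 01110110
249 = 11111001
52 = 00110100
Binary: 00011000.01110110.11111001.00110100


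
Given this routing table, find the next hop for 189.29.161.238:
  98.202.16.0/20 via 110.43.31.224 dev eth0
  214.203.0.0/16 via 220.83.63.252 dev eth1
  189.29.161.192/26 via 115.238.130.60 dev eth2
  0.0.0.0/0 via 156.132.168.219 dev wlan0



Longest prefix match for 189.29.161.238:
  /20 98.202.16.0: no
  /16 214.203.0.0: no
  /26 189.29.161.192: MATCH
  /0 0.0.0.0: MATCH
Selected: next-hop 115.238.130.60 via eth2 (matched /26)


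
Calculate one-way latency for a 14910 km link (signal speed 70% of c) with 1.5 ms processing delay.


Speed = 0.7 * 3e5 km/s = 210000 km/s
Propagation delay = 14910 / 210000 = 0.071 s = 71 ms
Processing delay = 1.5 ms
Total one-way latency = 72.5 ms


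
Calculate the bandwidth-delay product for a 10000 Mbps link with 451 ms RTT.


BDP = bandwidth * RTT
= 10000 Mbps * 451 ms
= 10000 * 1e6 * 451 / 1000 bits
= 4510000000 bits
= 563750000 bytes
= 550537.1094 KB
BDP = 4510000000 bits (563750000 bytes)


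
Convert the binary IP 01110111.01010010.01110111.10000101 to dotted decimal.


01110111 = 119
01010010 = 82
01110111 = 119
10000101 = 133
IP: 119.82.119.133


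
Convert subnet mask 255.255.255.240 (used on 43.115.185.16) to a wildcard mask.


Subnet mask: 255.255.255.240
Wildcard = 255.255.255.255 - subnet mask
255 - 255 = 0
255 - 255 = 0
255 - 255 = 0
255 - 240 = 15
Wildcard: 0.0.0.15


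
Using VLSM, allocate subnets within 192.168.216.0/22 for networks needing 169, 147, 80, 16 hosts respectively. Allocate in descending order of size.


169 hosts -> /24 (254 usable): 192.168.216.0/24
147 hosts -> /24 (254 usable): 192.168.217.0/24
80 hosts -> /25 (126 usable): 192.168.218.0/25
16 hosts -> /27 (30 usable): 192.168.218.128/27
Allocation: 192.168.216.0/24 (169 hosts, 254 usable); 192.168.217.0/24 (147 hosts, 254 usable); 192.168.218.0/25 (80 hosts, 126 usable); 192.168.218.128/27 (16 hosts, 30 usable)


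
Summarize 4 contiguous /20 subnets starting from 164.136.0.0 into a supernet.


Original prefix: /20
Number of subnets: 4 = 2^2
New prefix = 20 - 2 = 18
Supernet: 164.136.0.0/18


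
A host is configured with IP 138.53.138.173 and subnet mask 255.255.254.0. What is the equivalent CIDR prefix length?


Binary: 11111111.11111111.11111110.00000000
Count leading 1s
Prefix: /23


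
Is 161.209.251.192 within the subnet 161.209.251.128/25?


Subnet network: 161.209.251.128
Test IP AND mask: 161.209.251.128
Yes, 161.209.251.192 is in 161.209.251.128/25


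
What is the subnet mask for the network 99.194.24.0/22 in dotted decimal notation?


/22 means 22 network bits, 10 host bits
Binary: 11111111111111111111110000000000
Mask: 255.255.252.0


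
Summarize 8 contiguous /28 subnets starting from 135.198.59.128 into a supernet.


Original prefix: /28
Number of subnets: 8 = 2^3
New prefix = 28 - 3 = 25
Supernet: 135.198.59.128/25


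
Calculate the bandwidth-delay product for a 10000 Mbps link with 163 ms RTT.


BDP = bandwidth * RTT
= 10000 Mbps * 163 ms
= 10000 * 1e6 * 163 / 1000 bits
= 1630000000 bits
= 203750000 bytes
= 198974.6094 KB
BDP = 1630000000 bits (203750000 bytes)


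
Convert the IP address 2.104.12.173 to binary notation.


2 = 00000010
104 = 01101000
12 = 00001100
173 = 10101101
Binary: 00000010.01101000.00001100.10101101


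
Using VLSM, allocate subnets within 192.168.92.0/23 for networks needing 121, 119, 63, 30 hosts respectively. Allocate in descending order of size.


121 hosts -> /25 (126 usable): 192.168.92.0/25
119 hosts -> /25 (126 usable): 192.168.92.128/25
63 hosts -> /25 (126 usable): 192.168.93.0/25
30 hosts -> /27 (30 usable): 192.168.93.128/27
Allocation: 192.168.92.0/25 (121 hosts, 126 usable); 192.168.92.128/25 (119 hosts, 126 usable); 192.168.93.0/25 (63 hosts, 126 usable); 192.168.93.128/27 (30 hosts, 30 usable)


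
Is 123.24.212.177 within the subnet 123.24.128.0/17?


Subnet network: 123.24.128.0
Test IP AND mask: 123.24.128.0
Yes, 123.24.212.177 is in 123.24.128.0/17


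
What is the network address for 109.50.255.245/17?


IP:   01101101.00110010.11111111.11110101
Mask: 11111111.11111111.10000000.00000000
AND operation:
Net:  01101101.00110010.10000000.00000000
Network: 109.50.128.0/17


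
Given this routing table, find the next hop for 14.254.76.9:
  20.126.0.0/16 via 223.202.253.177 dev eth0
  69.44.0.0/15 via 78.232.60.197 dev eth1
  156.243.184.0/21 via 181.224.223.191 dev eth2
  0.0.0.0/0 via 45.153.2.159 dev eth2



Longest prefix match for 14.254.76.9:
  /16 20.126.0.0: no
  /15 69.44.0.0: no
  /21 156.243.184.0: no
  /0 0.0.0.0: MATCH
Selected: next-hop 45.153.2.159 via eth2 (matched /0)


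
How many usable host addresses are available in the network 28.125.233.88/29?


Host bits = 32 - 29 = 3
Total addresses = 2^3 = 8
Usable = total - 2 (network and broadcast)
Usable hosts: 6


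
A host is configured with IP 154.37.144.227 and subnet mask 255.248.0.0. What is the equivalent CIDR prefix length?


Binary: 11111111.11111000.00000000.00000000
Count leading 1s
Prefix: /13


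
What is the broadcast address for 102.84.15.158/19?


Network: 102.84.0.0/19
Host bits = 13
Set all host bits to 1:
Broadcast: 102.84.31.255


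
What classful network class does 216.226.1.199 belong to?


First octet: 216
Binary: 11011000
110xxxxx -> Class C (192-223)
Class C, default mask 255.255.255.0 (/24)


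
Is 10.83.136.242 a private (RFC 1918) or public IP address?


RFC 1918 private ranges:
  10.0.0.0/8 (10.0.0.0 - 10.255.255.255)
  172.16.0.0/12 (172.16.0.0 - 172.31.255.255)
  192.168.0.0/16 (192.168.0.0 - 192.168.255.255)
Private (in 10.0.0.0/8)


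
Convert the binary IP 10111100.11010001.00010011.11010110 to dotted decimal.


10111100 = 188
11010001 = 209
00010011 = 19
11010110 = 214
IP: 188.209.19.214


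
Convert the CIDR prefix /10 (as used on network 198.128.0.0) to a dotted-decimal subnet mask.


/10 means 10 network bits, 22 host bits
Binary: 11111111110000000000000000000000
Mask: 255.192.0.0


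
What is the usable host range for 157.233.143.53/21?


Network: 157.233.136.0
Broadcast: 157.233.143.255
First usable = network + 1
Last usable = broadcast - 1
Range: 157.233.136.1 to 157.233.143.254


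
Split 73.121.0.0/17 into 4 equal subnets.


New prefix = 17 + 2 = 19
Each subnet has 8192 addresses
  73.121.0.0/19
  73.121.32.0/19
  73.121.64.0/19
  73.121.96.0/19
Subnets: 73.121.0.0/19, 73.121.32.0/19, 73.121.64.0/19, 73.121.96.0/19


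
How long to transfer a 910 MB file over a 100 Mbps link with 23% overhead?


Effective throughput = 100 * (1 - 23/100) = 77 Mbps
File size in Mb = 910 * 8 = 7280 Mb
Time = 7280 / 77
Time = 94.5455 seconds


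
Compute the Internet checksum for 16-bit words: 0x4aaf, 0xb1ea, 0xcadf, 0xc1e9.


Sum all words (with carry folding):
+ 0x4aaf = 0x4aaf
+ 0xb1ea = 0xfc99
+ 0xcadf = 0xc779
+ 0xc1e9 = 0x8963
One's complement: ~0x8963
Checksum = 0x769c


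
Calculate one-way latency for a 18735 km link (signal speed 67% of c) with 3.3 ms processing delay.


Speed = 0.67 * 3e5 km/s = 201000 km/s
Propagation delay = 18735 / 201000 = 0.0932 s = 93.209 ms
Processing delay = 3.3 ms
Total one-way latency = 96.509 ms


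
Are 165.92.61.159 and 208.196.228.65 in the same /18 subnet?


Mask: 255.255.192.0
165.92.61.159 AND mask = 165.92.0.0
208.196.228.65 AND mask = 208.196.192.0
No, different subnets (165.92.0.0 vs 208.196.192.0)


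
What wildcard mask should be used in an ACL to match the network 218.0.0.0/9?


Subnet mask: 255.128.0.0
Wildcard = 255.255.255.255 - subnet mask
255 - 255 = 0
255 - 128 = 127
255 - 0 = 255
255 - 0 = 255
Wildcard: 0.127.255.255


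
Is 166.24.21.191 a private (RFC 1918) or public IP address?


RFC 1918 private ranges:
  10.0.0.0/8 (10.0.0.0 - 10.255.255.255)
  172.16.0.0/12 (172.16.0.0 - 172.31.255.255)
  192.168.0.0/16 (192.168.0.0 - 192.168.255.255)
Public (not in any RFC 1918 range)


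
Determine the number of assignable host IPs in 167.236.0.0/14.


Host bits = 32 - 14 = 18
Total addresses = 2^18 = 262144
Usable = total - 2 (network and broadcast)
Usable hosts: 262142


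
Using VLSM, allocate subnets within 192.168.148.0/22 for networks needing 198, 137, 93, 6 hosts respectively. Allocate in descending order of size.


198 hosts -> /24 (254 usable): 192.168.148.0/24
137 hosts -> /24 (254 usable): 192.168.149.0/24
93 hosts -> /25 (126 usable): 192.168.150.0/25
6 hosts -> /29 (6 usable): 192.168.150.128/29
Allocation: 192.168.148.0/24 (198 hosts, 254 usable); 192.168.149.0/24 (137 hosts, 254 usable); 192.168.150.0/25 (93 hosts, 126 usable); 192.168.150.128/29 (6 hosts, 6 usable)


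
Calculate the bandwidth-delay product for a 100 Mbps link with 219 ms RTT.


BDP = bandwidth * RTT
= 100 Mbps * 219 ms
= 100 * 1e6 * 219 / 1000 bits
= 21900000 bits
= 2737500 bytes
= 2673.3398 KB
BDP = 21900000 bits (2737500 bytes)


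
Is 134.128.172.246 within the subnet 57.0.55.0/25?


Subnet network: 57.0.55.0
Test IP AND mask: 134.128.172.128
No, 134.128.172.246 is not in 57.0.55.0/25


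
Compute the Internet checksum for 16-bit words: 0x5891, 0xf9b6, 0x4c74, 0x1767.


Sum all words (with carry folding):
+ 0x5891 = 0x5891
+ 0xf9b6 = 0x5248
+ 0x4c74 = 0x9ebc
+ 0x1767 = 0xb623
One's complement: ~0xb623
Checksum = 0x49dc


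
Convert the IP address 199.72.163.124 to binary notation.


199 = 11000111
72 = 01001000
163 = 10100011
124 = 01111100
Binary: 11000111.01001000.10100011.01111100


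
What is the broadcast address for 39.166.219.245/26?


Network: 39.166.219.192/26
Host bits = 6
Set all host bits to 1:
Broadcast: 39.166.219.255


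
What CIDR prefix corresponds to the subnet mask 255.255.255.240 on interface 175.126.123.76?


Binary: 11111111.11111111.11111111.11110000
Count leading 1s
Prefix: /28


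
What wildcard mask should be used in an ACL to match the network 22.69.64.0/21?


Subnet mask: 255.255.248.0
Wildcard = 255.255.255.255 - subnet mask
255 - 255 = 0
255 - 255 = 0
255 - 248 = 7
255 - 0 = 255
Wildcard: 0.0.7.255


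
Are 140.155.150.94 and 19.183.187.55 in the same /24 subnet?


Mask: 255.255.255.0
140.155.150.94 AND mask = 140.155.150.0
19.183.187.55 AND mask = 19.183.187.0
No, different subnets (140.155.150.0 vs 19.183.187.0)


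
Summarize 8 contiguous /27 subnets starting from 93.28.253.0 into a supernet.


Original prefix: /27
Number of subnets: 8 = 2^3
New prefix = 27 - 3 = 24
Supernet: 93.28.253.0/24


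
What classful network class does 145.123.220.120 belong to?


First octet: 145
Binary: 10010001
10xxxxxx -> Class B (128-191)
Class B, default mask 255.255.0.0 (/16)


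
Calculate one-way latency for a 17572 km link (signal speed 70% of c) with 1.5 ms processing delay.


Speed = 0.7 * 3e5 km/s = 210000 km/s
Propagation delay = 17572 / 210000 = 0.0837 s = 83.6762 ms
Processing delay = 1.5 ms
Total one-way latency = 85.1762 ms


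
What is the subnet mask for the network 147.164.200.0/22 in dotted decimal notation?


/22 means 22 network bits, 10 host bits
Binary: 11111111111111111111110000000000
Mask: 255.255.252.0


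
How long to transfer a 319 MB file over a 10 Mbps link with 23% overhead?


Effective throughput = 10 * (1 - 23/100) = 7.7 Mbps
File size in Mb = 319 * 8 = 2552 Mb
Time = 2552 / 7.7
Time = 331.4286 seconds


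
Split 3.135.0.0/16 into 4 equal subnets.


New prefix = 16 + 2 = 18
Each subnet has 16384 addresses
  3.135.0.0/18
  3.135.64.0/18
  3.135.128.0/18
  3.135.192.0/18
Subnets: 3.135.0.0/18, 3.135.64.0/18, 3.135.128.0/18, 3.135.192.0/18


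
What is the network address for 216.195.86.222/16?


IP:   11011000.11000011.01010110.11011110
Mask: 11111111.11111111.00000000.00000000
AND operation:
Net:  11011000.11000011.00000000.00000000
Network: 216.195.0.0/16


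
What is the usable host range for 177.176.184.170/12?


Network: 177.176.0.0
Broadcast: 177.191.255.255
First usable = network + 1
Last usable = broadcast - 1
Range: 177.176.0.1 to 177.191.255.254


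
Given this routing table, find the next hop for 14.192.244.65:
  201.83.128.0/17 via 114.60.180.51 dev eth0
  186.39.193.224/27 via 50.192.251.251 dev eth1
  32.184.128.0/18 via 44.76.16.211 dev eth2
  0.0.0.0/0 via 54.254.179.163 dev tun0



Longest prefix match for 14.192.244.65:
  /17 201.83.128.0: no
  /27 186.39.193.224: no
  /18 32.184.128.0: no
  /0 0.0.0.0: MATCH
Selected: next-hop 54.254.179.163 via tun0 (matched /0)


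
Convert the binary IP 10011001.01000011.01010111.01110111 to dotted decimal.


10011001 = 153
01000011 = 67
01010111 = 87
01110111 = 119
IP: 153.67.87.119


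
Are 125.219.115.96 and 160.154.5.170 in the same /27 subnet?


Mask: 255.255.255.224
125.219.115.96 AND mask = 125.219.115.96
160.154.5.170 AND mask = 160.154.5.160
No, different subnets (125.219.115.96 vs 160.154.5.160)


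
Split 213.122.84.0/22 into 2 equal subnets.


New prefix = 22 + 1 = 23
Each subnet has 512 addresses
  213.122.84.0/23
  213.122.86.0/23
Subnets: 213.122.84.0/23, 213.122.86.0/23


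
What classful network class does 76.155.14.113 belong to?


First octet: 76
Binary: 01001100
0xxxxxxx -> Class A (1-126)
Class A, default mask 255.0.0.0 (/8)


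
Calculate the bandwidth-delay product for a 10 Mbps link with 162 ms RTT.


BDP = bandwidth * RTT
= 10 Mbps * 162 ms
= 10 * 1e6 * 162 / 1000 bits
= 1620000 bits
= 202500 bytes
= 197.7539 KB
BDP = 1620000 bits (202500 bytes)


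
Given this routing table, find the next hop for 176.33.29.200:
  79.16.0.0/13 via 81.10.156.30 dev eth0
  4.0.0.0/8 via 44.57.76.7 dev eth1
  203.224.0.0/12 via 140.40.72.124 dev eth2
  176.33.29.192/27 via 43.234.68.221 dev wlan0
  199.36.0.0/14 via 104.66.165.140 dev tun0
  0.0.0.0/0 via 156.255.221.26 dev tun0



Longest prefix match for 176.33.29.200:
  /13 79.16.0.0: no
  /8 4.0.0.0: no
  /12 203.224.0.0: no
  /27 176.33.29.192: MATCH
  /14 199.36.0.0: no
  /0 0.0.0.0: MATCH
Selected: next-hop 43.234.68.221 via wlan0 (matched /27)


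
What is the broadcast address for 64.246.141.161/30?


Network: 64.246.141.160/30
Host bits = 2
Set all host bits to 1:
Broadcast: 64.246.141.163


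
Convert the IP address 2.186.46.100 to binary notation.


2 = 00000010
186 = 10111010
46 = 00101110
100 = 01100100
Binary: 00000010.10111010.00101110.01100100


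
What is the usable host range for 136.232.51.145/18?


Network: 136.232.0.0
Broadcast: 136.232.63.255
First usable = network + 1
Last usable = broadcast - 1
Range: 136.232.0.1 to 136.232.63.254


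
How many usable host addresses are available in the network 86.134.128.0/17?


Host bits = 32 - 17 = 15
Total addresses = 2^15 = 32768
Usable = total - 2 (network and broadcast)
Usable hosts: 32766


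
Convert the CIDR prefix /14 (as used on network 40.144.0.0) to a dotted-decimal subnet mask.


/14 means 14 network bits, 18 host bits
Binary: 11111111111111000000000000000000
Mask: 255.252.0.0


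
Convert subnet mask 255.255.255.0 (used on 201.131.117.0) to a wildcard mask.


Subnet mask: 255.255.255.0
Wildcard = 255.255.255.255 - subnet mask
255 - 255 = 0
255 - 255 = 0
255 - 255 = 0
255 - 0 = 255
Wildcard: 0.0.0.255


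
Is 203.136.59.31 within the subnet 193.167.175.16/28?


Subnet network: 193.167.175.16
Test IP AND mask: 203.136.59.16
No, 203.136.59.31 is not in 193.167.175.16/28


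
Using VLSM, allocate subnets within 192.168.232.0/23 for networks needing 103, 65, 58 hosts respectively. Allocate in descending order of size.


103 hosts -> /25 (126 usable): 192.168.232.0/25
65 hosts -> /25 (126 usable): 192.168.232.128/25
58 hosts -> /26 (62 usable): 192.168.233.0/26
Allocation: 192.168.232.0/25 (103 hosts, 126 usable); 192.168.232.128/25 (65 hosts, 126 usable); 192.168.233.0/26 (58 hosts, 62 usable)


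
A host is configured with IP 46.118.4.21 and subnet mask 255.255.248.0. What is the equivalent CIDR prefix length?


Binary: 11111111.11111111.11111000.00000000
Count leading 1s
Prefix: /21


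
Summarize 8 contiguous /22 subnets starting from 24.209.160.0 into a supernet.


Original prefix: /22
Number of subnets: 8 = 2^3
New prefix = 22 - 3 = 19
Supernet: 24.209.160.0/19


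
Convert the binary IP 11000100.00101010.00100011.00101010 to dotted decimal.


11000100 = 196
00101010 = 42
00100011 = 35
00101010 = 42
IP: 196.42.35.42


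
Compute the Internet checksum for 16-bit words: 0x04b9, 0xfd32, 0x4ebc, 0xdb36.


Sum all words (with carry folding):
+ 0x04b9 = 0x04b9
+ 0xfd32 = 0x01ec
+ 0x4ebc = 0x50a8
+ 0xdb36 = 0x2bdf
One's complement: ~0x2bdf
Checksum = 0xd420


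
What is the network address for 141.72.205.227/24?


IP:   10001101.01001000.11001101.11100011
Mask: 11111111.11111111.11111111.00000000
AND operation:
Net:  10001101.01001000.11001101.00000000
Network: 141.72.205.0/24


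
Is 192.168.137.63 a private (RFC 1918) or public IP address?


RFC 1918 private ranges:
  10.0.0.0/8 (10.0.0.0 - 10.255.255.255)
  172.16.0.0/12 (172.16.0.0 - 172.31.255.255)
  192.168.0.0/16 (192.168.0.0 - 192.168.255.255)
Private (in 192.168.0.0/16)


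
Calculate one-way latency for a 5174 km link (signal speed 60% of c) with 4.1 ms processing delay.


Speed = 0.6 * 3e5 km/s = 180000 km/s
Propagation delay = 5174 / 180000 = 0.0287 s = 28.7444 ms
Processing delay = 4.1 ms
Total one-way latency = 32.8444 ms


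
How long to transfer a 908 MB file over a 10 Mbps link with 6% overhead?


Effective throughput = 10 * (1 - 6/100) = 9.4 Mbps
File size in Mb = 908 * 8 = 7264 Mb
Time = 7264 / 9.4
Time = 772.766 seconds


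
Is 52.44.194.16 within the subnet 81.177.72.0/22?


Subnet network: 81.177.72.0
Test IP AND mask: 52.44.192.0
No, 52.44.194.16 is not in 81.177.72.0/22


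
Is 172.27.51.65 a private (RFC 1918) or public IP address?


RFC 1918 private ranges:
  10.0.0.0/8 (10.0.0.0 - 10.255.255.255)
  172.16.0.0/12 (172.16.0.0 - 172.31.255.255)
  192.168.0.0/16 (192.168.0.0 - 192.168.255.255)
Private (in 172.16.0.0/12)


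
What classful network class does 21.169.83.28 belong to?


First octet: 21
Binary: 00010101
0xxxxxxx -> Class A (1-126)
Class A, default mask 255.0.0.0 (/8)


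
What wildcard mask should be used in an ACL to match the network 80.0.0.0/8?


Subnet mask: 255.0.0.0
Wildcard = 255.255.255.255 - subnet mask
255 - 255 = 0
255 - 0 = 255
255 - 0 = 255
255 - 0 = 255
Wildcard: 0.255.255.255


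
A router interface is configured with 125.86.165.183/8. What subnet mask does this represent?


/8 means 8 network bits, 24 host bits
Binary: 11111111000000000000000000000000
Mask: 255.0.0.0


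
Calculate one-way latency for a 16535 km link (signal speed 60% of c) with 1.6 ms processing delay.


Speed = 0.6 * 3e5 km/s = 180000 km/s
Propagation delay = 16535 / 180000 = 0.0919 s = 91.8611 ms
Processing delay = 1.6 ms
Total one-way latency = 93.4611 ms


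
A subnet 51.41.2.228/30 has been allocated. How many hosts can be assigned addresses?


Host bits = 32 - 30 = 2
Total addresses = 2^2 = 4
Usable = total - 2 (network and broadcast)
Usable hosts: 2


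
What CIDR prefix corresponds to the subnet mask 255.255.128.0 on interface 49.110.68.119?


Binary: 11111111.11111111.10000000.00000000
Count leading 1s
Prefix: /17


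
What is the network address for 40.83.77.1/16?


IP:   00101000.01010011.01001101.00000001
Mask: 11111111.11111111.00000000.00000000
AND operation:
Net:  00101000.01010011.00000000.00000000
Network: 40.83.0.0/16


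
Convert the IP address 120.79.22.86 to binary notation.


120 = 01111000
79 = 01001111
22 = 00010110
86 = 01010110
Binary: 01111000.01001111.00010110.01010110


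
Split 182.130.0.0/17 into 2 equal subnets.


New prefix = 17 + 1 = 18
Each subnet has 16384 addresses
  182.130.0.0/18
  182.130.64.0/18
Subnets: 182.130.0.0/18, 182.130.64.0/18


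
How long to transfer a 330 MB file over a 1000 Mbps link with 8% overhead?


Effective throughput = 1000 * (1 - 8/100) = 920 Mbps
File size in Mb = 330 * 8 = 2640 Mb
Time = 2640 / 920
Time = 2.8696 seconds


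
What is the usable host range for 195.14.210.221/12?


Network: 195.0.0.0
Broadcast: 195.15.255.255
First usable = network + 1
Last usable = broadcast - 1
Range: 195.0.0.1 to 195.15.255.254


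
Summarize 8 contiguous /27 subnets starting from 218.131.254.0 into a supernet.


Original prefix: /27
Number of subnets: 8 = 2^3
New prefix = 27 - 3 = 24
Supernet: 218.131.254.0/24


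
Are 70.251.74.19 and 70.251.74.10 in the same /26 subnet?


Mask: 255.255.255.192
70.251.74.19 AND mask = 70.251.74.0
70.251.74.10 AND mask = 70.251.74.0
Yes, same subnet (70.251.74.0)


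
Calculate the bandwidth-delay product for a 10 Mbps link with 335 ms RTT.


BDP = bandwidth * RTT
= 10 Mbps * 335 ms
= 10 * 1e6 * 335 / 1000 bits
= 3350000 bits
= 418750 bytes
= 408.9355 KB
BDP = 3350000 bits (418750 bytes)


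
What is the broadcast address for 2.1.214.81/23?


Network: 2.1.214.0/23
Host bits = 9
Set all host bits to 1:
Broadcast: 2.1.215.255


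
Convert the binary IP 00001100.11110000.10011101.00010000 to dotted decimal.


00001100 = 12
11110000 = 240
10011101 = 157
00010000 = 16
IP: 12.240.157.16


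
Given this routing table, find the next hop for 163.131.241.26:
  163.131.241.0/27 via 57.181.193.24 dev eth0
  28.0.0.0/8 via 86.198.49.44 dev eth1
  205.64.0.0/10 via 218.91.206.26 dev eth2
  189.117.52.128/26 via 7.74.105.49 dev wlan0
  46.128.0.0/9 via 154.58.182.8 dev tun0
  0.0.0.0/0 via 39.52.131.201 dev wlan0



Longest prefix match for 163.131.241.26:
  /27 163.131.241.0: MATCH
  /8 28.0.0.0: no
  /10 205.64.0.0: no
  /26 189.117.52.128: no
  /9 46.128.0.0: no
  /0 0.0.0.0: MATCH
Selected: next-hop 57.181.193.24 via eth0 (matched /27)


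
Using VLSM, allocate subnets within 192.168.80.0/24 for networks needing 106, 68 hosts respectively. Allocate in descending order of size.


106 hosts -> /25 (126 usable): 192.168.80.0/25
68 hosts -> /25 (126 usable): 192.168.80.128/25
Allocation: 192.168.80.0/25 (106 hosts, 126 usable); 192.168.80.128/25 (68 hosts, 126 usable)


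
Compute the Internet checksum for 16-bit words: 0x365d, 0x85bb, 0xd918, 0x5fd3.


Sum all words (with carry folding):
+ 0x365d = 0x365d
+ 0x85bb = 0xbc18
+ 0xd918 = 0x9531
+ 0x5fd3 = 0xf504
One's complement: ~0xf504
Checksum = 0x0afb


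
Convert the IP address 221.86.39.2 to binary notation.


221 = 11011101
86 = 01010110
39 = 00100111
2 = 00000010
Binary: 11011101.01010110.00100111.00000010


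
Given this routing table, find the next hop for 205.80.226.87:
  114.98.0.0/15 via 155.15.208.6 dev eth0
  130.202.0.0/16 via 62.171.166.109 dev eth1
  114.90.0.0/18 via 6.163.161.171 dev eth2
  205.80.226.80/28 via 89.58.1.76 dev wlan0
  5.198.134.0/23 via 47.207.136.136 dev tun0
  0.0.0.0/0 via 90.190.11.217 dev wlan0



Longest prefix match for 205.80.226.87:
  /15 114.98.0.0: no
  /16 130.202.0.0: no
  /18 114.90.0.0: no
  /28 205.80.226.80: MATCH
  /23 5.198.134.0: no
  /0 0.0.0.0: MATCH
Selected: next-hop 89.58.1.76 via wlan0 (matched /28)


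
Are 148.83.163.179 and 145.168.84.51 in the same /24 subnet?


Mask: 255.255.255.0
148.83.163.179 AND mask = 148.83.163.0
145.168.84.51 AND mask = 145.168.84.0
No, different subnets (148.83.163.0 vs 145.168.84.0)


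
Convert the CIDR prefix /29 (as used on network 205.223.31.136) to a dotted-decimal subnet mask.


/29 means 29 network bits, 3 host bits
Binary: 11111111111111111111111111111000
Mask: 255.255.255.248


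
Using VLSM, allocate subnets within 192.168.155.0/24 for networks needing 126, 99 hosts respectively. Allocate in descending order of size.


126 hosts -> /25 (126 usable): 192.168.155.0/25
99 hosts -> /25 (126 usable): 192.168.155.128/25
Allocation: 192.168.155.0/25 (126 hosts, 126 usable); 192.168.155.128/25 (99 hosts, 126 usable)


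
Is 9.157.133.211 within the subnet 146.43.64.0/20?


Subnet network: 146.43.64.0
Test IP AND mask: 9.157.128.0
No, 9.157.133.211 is not in 146.43.64.0/20


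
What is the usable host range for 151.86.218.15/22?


Network: 151.86.216.0
Broadcast: 151.86.219.255
First usable = network + 1
Last usable = broadcast - 1
Range: 151.86.216.1 to 151.86.219.254


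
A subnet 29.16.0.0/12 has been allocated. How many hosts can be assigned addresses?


Host bits = 32 - 12 = 20
Total addresses = 2^20 = 1048576
Usable = total - 2 (network and broadcast)
Usable hosts: 1048574


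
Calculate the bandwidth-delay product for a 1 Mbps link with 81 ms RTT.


BDP = bandwidth * RTT
= 1 Mbps * 81 ms
= 1 * 1e6 * 81 / 1000 bits
= 81000 bits
= 10125 bytes
= 9.8877 KB
BDP = 81000 bits (10125 bytes)


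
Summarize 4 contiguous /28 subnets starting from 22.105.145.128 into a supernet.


Original prefix: /28
Number of subnets: 4 = 2^2
New prefix = 28 - 2 = 26
Supernet: 22.105.145.128/26


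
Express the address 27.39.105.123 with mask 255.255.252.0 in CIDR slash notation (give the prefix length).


Binary: 11111111.11111111.11111100.00000000
Count leading 1s
Prefix: /22


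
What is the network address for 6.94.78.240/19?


IP:   00000110.01011110.01001110.11110000
Mask: 11111111.11111111.11100000.00000000
AND operation:
Net:  00000110.01011110.01000000.00000000
Network: 6.94.64.0/19


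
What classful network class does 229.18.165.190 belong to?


First octet: 229
Binary: 11100101
1110xxxx -> Class D (224-239)
Class D (multicast), default mask N/A


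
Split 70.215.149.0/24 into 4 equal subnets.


New prefix = 24 + 2 = 26
Each subnet has 64 addresses
  70.215.149.0/26
  70.215.149.64/26
  70.215.149.128/26
  70.215.149.192/26
Subnets: 70.215.149.0/26, 70.215.149.64/26, 70.215.149.128/26, 70.215.149.192/26


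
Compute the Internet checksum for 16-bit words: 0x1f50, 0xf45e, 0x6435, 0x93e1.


Sum all words (with carry folding):
+ 0x1f50 = 0x1f50
+ 0xf45e = 0x13af
+ 0x6435 = 0x77e4
+ 0x93e1 = 0x0bc6
One's complement: ~0x0bc6
Checksum = 0xf439


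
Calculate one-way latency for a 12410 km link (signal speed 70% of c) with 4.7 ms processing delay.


Speed = 0.7 * 3e5 km/s = 210000 km/s
Propagation delay = 12410 / 210000 = 0.0591 s = 59.0952 ms
Processing delay = 4.7 ms
Total one-way latency = 63.7952 ms


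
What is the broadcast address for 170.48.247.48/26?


Network: 170.48.247.0/26
Host bits = 6
Set all host bits to 1:
Broadcast: 170.48.247.63


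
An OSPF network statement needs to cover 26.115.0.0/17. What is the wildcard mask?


Subnet mask: 255.255.128.0
Wildcard = 255.255.255.255 - subnet mask
255 - 255 = 0
255 - 255 = 0
255 - 128 = 127
255 - 0 = 255
Wildcard: 0.0.127.255


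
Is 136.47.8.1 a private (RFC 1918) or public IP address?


RFC 1918 private ranges:
  10.0.0.0/8 (10.0.0.0 - 10.255.255.255)
  172.16.0.0/12 (172.16.0.0 - 172.31.255.255)
  192.168.0.0/16 (192.168.0.0 - 192.168.255.255)
Public (not in any RFC 1918 range)


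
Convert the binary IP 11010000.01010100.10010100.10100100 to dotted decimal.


11010000 = 208
01010100 = 84
10010100 = 148
10100100 = 164
IP: 208.84.148.164


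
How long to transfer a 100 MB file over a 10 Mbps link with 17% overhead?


Effective throughput = 10 * (1 - 17/100) = 8.3 Mbps
File size in Mb = 100 * 8 = 800 Mb
Time = 800 / 8.3
Time = 96.3855 seconds


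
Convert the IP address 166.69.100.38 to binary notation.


166 = 10100110
69 = 01000101
100 = 01100100
38 = 00100110
Binary: 10100110.01000101.01100100.00100110


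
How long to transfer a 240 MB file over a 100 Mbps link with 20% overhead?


Effective throughput = 100 * (1 - 20/100) = 80 Mbps
File size in Mb = 240 * 8 = 1920 Mb
Time = 1920 / 80
Time = 24 seconds


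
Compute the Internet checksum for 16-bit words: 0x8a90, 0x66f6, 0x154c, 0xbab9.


Sum all words (with carry folding):
+ 0x8a90 = 0x8a90
+ 0x66f6 = 0xf186
+ 0x154c = 0x06d3
+ 0xbab9 = 0xc18c
One's complement: ~0xc18c
Checksum = 0x3e73


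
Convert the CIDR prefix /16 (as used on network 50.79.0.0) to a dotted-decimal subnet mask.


/16 means 16 network bits, 16 host bits
Binary: 11111111111111110000000000000000
Mask: 255.255.0.0
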